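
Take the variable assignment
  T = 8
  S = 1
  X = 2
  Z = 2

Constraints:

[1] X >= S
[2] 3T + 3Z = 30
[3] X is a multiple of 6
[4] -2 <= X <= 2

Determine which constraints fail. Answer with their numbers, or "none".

[1] X = 2, S = 1; 2 ≥ 1 — holds.
[2] 3T + 3Z = 3(8) + 3(2) = 30 — holds.
[3] 2 = 6*0 + 2, so 6 does not divide 2 — fails.
[4] X = 2 lies in [-2, 2] — holds.

The assignment fails constraint 3.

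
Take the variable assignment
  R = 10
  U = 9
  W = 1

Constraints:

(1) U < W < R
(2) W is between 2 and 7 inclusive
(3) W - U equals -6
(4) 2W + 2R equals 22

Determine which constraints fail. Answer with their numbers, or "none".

(1) values 9, 1, 10; U = 9 is not < W = 1 — fails.
(2) W = 1 is outside [2, 7] — fails.
(3) W - U = 1 - 9 = -8, not -6 — fails.
(4) 2W + 2R = 2(1) + 2(10) = 22 — holds.

Violated: 1, 2, 3.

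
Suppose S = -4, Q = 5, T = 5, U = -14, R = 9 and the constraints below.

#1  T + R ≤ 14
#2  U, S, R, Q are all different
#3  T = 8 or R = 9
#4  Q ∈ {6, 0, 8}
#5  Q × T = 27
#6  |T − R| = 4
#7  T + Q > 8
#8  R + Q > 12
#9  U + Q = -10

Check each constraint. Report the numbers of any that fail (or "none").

#1 T + R = 5 + 9 = 14; 14 ≤ 14  ✓
#2 values -14, -4, 9, 5 are pairwise distinct  ✓
#3 T = 5 ≠ 8, but R = 9 = 9 (second disjunct)  ✓
#4 Q = 5 is not in {6, 0, 8}  ✗
#5 Q × T = 5 × 5 = 25, not 27  ✗
#6 |5 − 9| = 4  ✓
#7 T + Q = 5 + 5 = 10; 10 > 8  ✓
#8 R + Q = 9 + 5 = 14; 14 > 12  ✓
#9 U + Q = -14 + 5 = -9, not -10  ✗

Constraints 4, 5, 9 do not hold.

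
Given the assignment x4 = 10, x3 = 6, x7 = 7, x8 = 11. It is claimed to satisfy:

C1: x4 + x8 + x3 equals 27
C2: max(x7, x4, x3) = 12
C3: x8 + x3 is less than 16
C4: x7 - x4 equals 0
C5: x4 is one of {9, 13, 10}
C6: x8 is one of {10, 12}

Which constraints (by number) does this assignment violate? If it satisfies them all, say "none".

Constraints 2, 3, 4, and 6 do not hold.

C1: x4 + x8 + x3 = 10 + 11 + 6 = 27  ✓
C2: max(7, 10, 6) = 10, not 12  ✗
C3: x8 + x3 = 11 + 6 = 17; 17 ≥ 16, bound 16 not met  ✗
C4: x7 - x4 = 7 - 10 = -3, not 0  ✗
C5: x4 = 10 is in {9, 13, 10}  ✓
C6: x8 = 11 is not in {10, 12}  ✗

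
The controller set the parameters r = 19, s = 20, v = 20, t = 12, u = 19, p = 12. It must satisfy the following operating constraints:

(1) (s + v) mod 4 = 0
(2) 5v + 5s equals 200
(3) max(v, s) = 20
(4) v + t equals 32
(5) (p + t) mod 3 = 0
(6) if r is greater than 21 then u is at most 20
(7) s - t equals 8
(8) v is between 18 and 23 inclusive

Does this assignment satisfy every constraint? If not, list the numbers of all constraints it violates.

(1) s + v = 40; 40 mod 4 = 0  true
(2) 5v + 5s = 5(20) + 5(20) = 200  true
(3) max(20, 20) = 20  true
(4) v + t = 20 + 12 = 32  true
(5) p + t = 24; 24 mod 3 = 0  true
(6) r = 19, not > 21; antecedent false, conditional vacuously true  true
(7) s - t = 20 - 12 = 8  true
(8) v = 20 lies in [18, 23]  true

Yes — all constraints hold.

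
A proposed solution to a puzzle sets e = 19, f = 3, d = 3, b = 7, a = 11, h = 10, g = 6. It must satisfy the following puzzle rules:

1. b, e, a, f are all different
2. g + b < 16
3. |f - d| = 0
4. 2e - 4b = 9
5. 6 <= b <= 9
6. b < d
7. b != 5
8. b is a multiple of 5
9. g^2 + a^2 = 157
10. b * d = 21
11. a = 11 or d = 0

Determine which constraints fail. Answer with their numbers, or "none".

Constraints 4, 6, and 8 are violated.

1. values 7, 19, 11, 3 are pairwise distinct — OK.
2. g + b = 6 + 7 = 13; 13 < 16 — OK.
3. |3 - 3| = 0 — OK.
4. 2e - 4b = 2(19) - 4(7) = 10, not 9 — violated.
5. b = 7 lies in [6, 9] — OK.
6. b = 7, d = 3; 7 ≥ 3 (want <) — violated.
7. b = 7, and 7 ≠ 5 — OK.
8. 7 = 5*1 + 2, so 5 does not divide 7 — violated.
9. g^2 + a^2 = 6^2 + 11^2 = 36 + 121 = 157 — OK.
10. b * d = 7 * 3 = 21 — OK.
11. a = 11 = 11 (first disjunct) — OK.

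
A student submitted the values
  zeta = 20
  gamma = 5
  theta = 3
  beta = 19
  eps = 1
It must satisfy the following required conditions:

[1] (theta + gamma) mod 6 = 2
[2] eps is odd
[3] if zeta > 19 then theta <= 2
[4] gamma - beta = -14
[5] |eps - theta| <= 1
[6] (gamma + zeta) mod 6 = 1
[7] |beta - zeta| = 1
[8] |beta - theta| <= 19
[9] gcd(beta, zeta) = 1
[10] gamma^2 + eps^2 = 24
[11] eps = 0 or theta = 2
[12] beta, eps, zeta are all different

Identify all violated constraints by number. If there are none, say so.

[1] theta + gamma = 8; 8 mod 6 = 2 — OK.
[2] eps = 1 is odd — OK.
[3] zeta = 20 > 19, so we need theta ≤ 2; but theta = 3 > 2 — violated.
[4] gamma - beta = 5 - 19 = -14 — OK.
[5] |1 - 3| = 2; 2 > 1, exceeds bound 1 — violated.
[6] gamma + zeta = 25; 25 mod 6 = 1 — OK.
[7] |19 - 20| = 1 — OK.
[8] |19 - 3| = 16; 16 ≤ 19 — OK.
[9] gcd(19, 20) = 1 — OK.
[10] gamma^2 + eps^2 = 5^2 + 1^2 = 25 + 1 = 26, not 24 — violated.
[11] eps = 1 ≠ 0 and theta = 3 ≠ 2; both disjuncts false — violated.
[12] values 19, 1, 20 are pairwise distinct — OK.

Constraints 3, 5, 10, and 11 are violated.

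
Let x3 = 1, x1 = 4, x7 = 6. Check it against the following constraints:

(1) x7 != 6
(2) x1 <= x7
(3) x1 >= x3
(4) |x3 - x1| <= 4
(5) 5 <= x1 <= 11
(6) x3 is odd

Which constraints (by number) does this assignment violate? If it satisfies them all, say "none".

Violated: 1 and 5.

(1) x7 = 6, but 6 is required to differ  no
(2) x1 = 4, x7 = 6; 4 ≤ 6  yes
(3) x1 = 4, x3 = 1; 4 ≥ 1  yes
(4) |1 - 4| = 3; 3 ≤ 4  yes
(5) x1 = 4 is outside [5, 11]  no
(6) x3 = 1 is odd  yes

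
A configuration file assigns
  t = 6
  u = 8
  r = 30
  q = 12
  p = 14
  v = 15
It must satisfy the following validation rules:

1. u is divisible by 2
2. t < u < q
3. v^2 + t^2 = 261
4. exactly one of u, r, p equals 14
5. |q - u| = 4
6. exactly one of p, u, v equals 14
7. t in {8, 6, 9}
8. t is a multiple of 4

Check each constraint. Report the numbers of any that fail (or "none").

No — constraint 8 is not satisfied.

1. 8 / 2 = 4, so 2 divides 8 — holds.
2. values 6 < 8 < 12 — holds.
3. v^2 + t^2 = 15^2 + 6^2 = 225 + 36 = 261 — holds.
4. u=8, r=30, p=14; 1 of them equals 14 — holds.
5. |12 - 8| = 4 — holds.
6. p=14, u=8, v=15; 1 of them equals 14 — holds.
7. t = 6 is in {8, 6, 9} — holds.
8. 6 = 4*1 + 2, so 4 does not divide 6 — does not hold.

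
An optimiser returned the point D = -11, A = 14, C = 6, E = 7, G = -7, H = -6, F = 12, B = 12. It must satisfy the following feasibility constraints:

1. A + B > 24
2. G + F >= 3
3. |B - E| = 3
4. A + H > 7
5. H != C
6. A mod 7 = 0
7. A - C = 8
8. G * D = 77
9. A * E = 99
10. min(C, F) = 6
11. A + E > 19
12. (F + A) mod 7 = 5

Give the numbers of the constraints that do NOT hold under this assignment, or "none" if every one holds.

1. A + B = 14 + 12 = 26; 26 > 24  true
2. G + F = -7 + 12 = 5; 5 ≥ 3  true
3. |12 - 7| = 5, not 3  false
4. A + H = 14 + (-6) = 8; 8 > 7  true
5. H = -6, C = 6; distinct  true
6. 14 mod 7 = 0  true
7. A - C = 14 - 6 = 8  true
8. G * D = -7 * (-11) = 77  true
9. A * E = 14 * 7 = 98, not 99  false
10. min(6, 12) = 6  true
11. A + E = 14 + 7 = 21; 21 > 19  true
12. F + A = 26; 26 mod 7 = 5  true

Constraints 3, 9 do not hold.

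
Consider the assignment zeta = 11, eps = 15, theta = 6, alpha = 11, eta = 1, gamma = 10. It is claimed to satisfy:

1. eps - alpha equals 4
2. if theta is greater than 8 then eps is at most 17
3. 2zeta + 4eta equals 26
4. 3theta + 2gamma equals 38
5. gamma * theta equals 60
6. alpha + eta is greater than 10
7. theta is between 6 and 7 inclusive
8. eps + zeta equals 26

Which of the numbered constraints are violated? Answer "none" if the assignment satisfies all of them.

All constraints are satisfied.

1. eps - alpha = 15 - 11 = 4  ✓
2. theta = 6, not > 8; antecedent false, conditional vacuously true  ✓
3. 2zeta + 4eta = 2(11) + 4(1) = 26  ✓
4. 3theta + 2gamma = 3(6) + 2(10) = 38  ✓
5. gamma * theta = 10 * 6 = 60  ✓
6. alpha + eta = 11 + 1 = 12; 12 > 10  ✓
7. theta = 6 lies in [6, 7]  ✓
8. eps + zeta = 15 + 11 = 26  ✓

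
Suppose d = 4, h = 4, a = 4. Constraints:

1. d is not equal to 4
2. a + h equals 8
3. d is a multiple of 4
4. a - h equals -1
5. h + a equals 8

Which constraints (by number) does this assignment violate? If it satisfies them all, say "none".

1. d = 4, but 4 is required to differ — fails.
2. a + h = 4 + 4 = 8 — holds.
3. 4 / 4 = 1, so 4 divides 4 — holds.
4. a - h = 4 - 4 = 0, not -1 — fails.
5. h + a = 4 + 4 = 8 — holds.

The assignment fails constraints 1 and 4.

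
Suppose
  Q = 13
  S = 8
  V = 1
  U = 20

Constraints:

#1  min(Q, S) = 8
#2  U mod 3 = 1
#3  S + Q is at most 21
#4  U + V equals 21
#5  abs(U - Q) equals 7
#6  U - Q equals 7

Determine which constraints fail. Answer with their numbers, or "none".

#1 min(13, 8) = 8 — satisfied.
#2 20 mod 3 = 2, not 1 — violated.
#3 S + Q = 8 + 13 = 21; 21 ≤ 21 — satisfied.
#4 U + V = 20 + 1 = 21 — satisfied.
#5 abs(20 - 13) = 7 — satisfied.
#6 U - Q = 20 - 13 = 7 — satisfied.

Constraint 2 does not hold.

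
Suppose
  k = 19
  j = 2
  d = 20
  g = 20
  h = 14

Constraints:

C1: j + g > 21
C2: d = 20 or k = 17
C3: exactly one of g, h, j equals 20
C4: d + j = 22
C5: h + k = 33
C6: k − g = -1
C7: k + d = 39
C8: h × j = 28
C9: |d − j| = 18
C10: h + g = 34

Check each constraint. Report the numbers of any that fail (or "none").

None — every constraint holds.

C1: j + g = 2 + 20 = 22; 22 > 21 — OK.
C2: d = 20 = 20 (first disjunct) — OK.
C3: g=20, h=14, j=2; 1 of them equals 20 — OK.
C4: d + j = 20 + 2 = 22 — OK.
C5: h + k = 14 + 19 = 33 — OK.
C6: k − g = 19 − 20 = -1 — OK.
C7: k + d = 19 + 20 = 39 — OK.
C8: h × j = 14 × 2 = 28 — OK.
C9: |20 − 2| = 18 — OK.
C10: h + g = 14 + 20 = 34 — OK.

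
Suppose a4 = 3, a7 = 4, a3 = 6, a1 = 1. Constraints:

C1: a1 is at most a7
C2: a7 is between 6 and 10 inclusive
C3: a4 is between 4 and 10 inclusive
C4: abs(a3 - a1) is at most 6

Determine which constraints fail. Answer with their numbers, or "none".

The assignment fails constraints 2 and 3.

C1: a1 = 1, a7 = 4; 1 ≤ 4  OK
C2: a7 = 4 is outside [6, 10]  FAIL
C3: a4 = 3 is outside [4, 10]  FAIL
C4: abs(6 - 1) = 5; 5 ≤ 6  OK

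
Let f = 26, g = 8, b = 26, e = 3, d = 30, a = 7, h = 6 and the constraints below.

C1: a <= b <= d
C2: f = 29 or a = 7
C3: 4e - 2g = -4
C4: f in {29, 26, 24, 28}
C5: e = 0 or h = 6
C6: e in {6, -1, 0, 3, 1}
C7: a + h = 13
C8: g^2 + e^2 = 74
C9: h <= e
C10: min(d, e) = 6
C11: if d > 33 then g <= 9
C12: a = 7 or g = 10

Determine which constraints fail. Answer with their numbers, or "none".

C1: values 7 <= 26 <= 30 — OK.
C2: f = 26 ≠ 29, but a = 7 = 7 (second disjunct) — OK.
C3: 4e - 2g = 4(3) - 2(8) = -4 — OK.
C4: f = 26 is in {29, 26, 24, 28} — OK.
C5: e = 3 ≠ 0, but h = 6 = 6 (second disjunct) — OK.
C6: e = 3 is in {6, -1, 0, 3, 1} — OK.
C7: a + h = 7 + 6 = 13 — OK.
C8: g^2 + e^2 = 8^2 + 3^2 = 64 + 9 = 73, not 74 — violated.
C9: h = 6, e = 3; 6 > 3 (want ≤) — violated.
C10: min(30, 3) = 3, not 6 — violated.
C11: d = 30, not > 33; antecedent false, conditional vacuously true — OK.
C12: a = 7 = 7 (first disjunct) — OK.

Constraints 8, 9, 10 are violated.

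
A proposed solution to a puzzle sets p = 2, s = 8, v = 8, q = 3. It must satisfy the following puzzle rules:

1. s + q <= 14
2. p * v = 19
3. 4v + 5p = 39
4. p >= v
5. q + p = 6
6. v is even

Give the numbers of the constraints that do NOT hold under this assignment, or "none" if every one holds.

The assignment fails constraints 2, 3, 4, and 5.

1. s + q = 8 + 3 = 11; 11 ≤ 14 — holds.
2. p * v = 2 * 8 = 16, not 19 — does not hold.
3. 4v + 5p = 4(8) + 5(2) = 42, not 39 — does not hold.
4. p = 2, v = 8; 2 < 8 (want ≥) — does not hold.
5. q + p = 3 + 2 = 5, not 6 — does not hold.
6. v = 8 is even — holds.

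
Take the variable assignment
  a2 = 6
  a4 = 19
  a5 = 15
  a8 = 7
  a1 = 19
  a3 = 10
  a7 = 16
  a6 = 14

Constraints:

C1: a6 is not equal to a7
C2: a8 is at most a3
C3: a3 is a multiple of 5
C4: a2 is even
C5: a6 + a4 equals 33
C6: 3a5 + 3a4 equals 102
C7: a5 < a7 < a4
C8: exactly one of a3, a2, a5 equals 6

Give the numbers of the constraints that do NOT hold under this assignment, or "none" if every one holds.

C1: a6 = 14, a7 = 16; distinct — satisfied.
C2: a8 = 7, a3 = 10; 7 ≤ 10 — satisfied.
C3: 10 / 5 = 2, so 5 divides 10 — satisfied.
C4: a2 = 6 is even — satisfied.
C5: a6 + a4 = 14 + 19 = 33 — satisfied.
C6: 3a5 + 3a4 = 3(15) + 3(19) = 102 — satisfied.
C7: values 15 < 16 < 19 — satisfied.
C8: a3=10, a2=6, a5=15; 1 of them equals 6 — satisfied.

None — every constraint holds.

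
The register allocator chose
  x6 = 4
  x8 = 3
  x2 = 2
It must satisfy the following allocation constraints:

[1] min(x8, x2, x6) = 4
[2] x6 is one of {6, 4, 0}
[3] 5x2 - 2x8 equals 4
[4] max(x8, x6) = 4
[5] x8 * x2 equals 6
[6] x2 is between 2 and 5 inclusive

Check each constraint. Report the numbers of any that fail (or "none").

Constraint 1 does not hold.

[1] min(3, 2, 4) = 2, not 4  false
[2] x6 = 4 is in {6, 4, 0}  true
[3] 5x2 - 2x8 = 5(2) - 2(3) = 4  true
[4] max(3, 4) = 4  true
[5] x8 * x2 = 3 * 2 = 6  true
[6] x2 = 2 lies in [2, 5]  true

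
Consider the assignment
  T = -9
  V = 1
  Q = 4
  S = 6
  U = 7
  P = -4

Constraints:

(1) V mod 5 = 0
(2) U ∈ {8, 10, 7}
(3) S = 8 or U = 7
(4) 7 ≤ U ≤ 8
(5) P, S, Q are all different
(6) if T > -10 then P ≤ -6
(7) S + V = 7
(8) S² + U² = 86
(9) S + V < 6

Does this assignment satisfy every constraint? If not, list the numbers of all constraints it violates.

(1) 1 mod 5 = 1, not 0 — does not hold.
(2) U = 7 is in {8, 10, 7} — holds.
(3) S = 6 ≠ 8, but U = 7 = 7 (second disjunct) — holds.
(4) U = 7 lies in [7, 8] — holds.
(5) values -4, 6, 4 are pairwise distinct — holds.
(6) T = -9 > -10, so we need P ≤ -6; but P = -4 > -6 — does not hold.
(7) S + V = 6 + 1 = 7 — holds.
(8) S² + U² = 6² + 7² = 36 + 49 = 85, not 86 — does not hold.
(9) S + V = 6 + 1 = 7; 7 ≥ 6, bound 6 not met — does not hold.

The assignment fails constraints 1, 6, 8, 9.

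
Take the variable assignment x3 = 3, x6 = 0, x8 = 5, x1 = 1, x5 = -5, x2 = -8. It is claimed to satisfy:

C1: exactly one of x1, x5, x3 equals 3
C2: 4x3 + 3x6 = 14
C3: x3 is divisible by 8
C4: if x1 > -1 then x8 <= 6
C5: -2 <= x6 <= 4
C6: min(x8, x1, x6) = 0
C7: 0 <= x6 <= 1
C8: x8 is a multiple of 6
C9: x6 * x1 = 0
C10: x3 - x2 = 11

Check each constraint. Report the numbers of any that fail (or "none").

No — constraints 2, 3, 8 are not satisfied.

C1: x1=1, x5=-5, x3=3; 1 of them equals 3 — holds.
C2: 4x3 + 3x6 = 4(3) + 3(0) = 12, not 14 — fails.
C3: 3 = 8*0 + 3, so 8 does not divide 3 — fails.
C4: x1 = 1 > -1, so we need x8 ≤ 6; x8 = 5 ≤ 6 — holds.
C5: x6 = 0 lies in [-2, 4] — holds.
C6: min(5, 1, 0) = 0 — holds.
C7: x6 = 0 lies in [0, 1] — holds.
C8: 5 = 6*0 + 5, so 6 does not divide 5 — fails.
C9: x6 * x1 = 0 * 1 = 0 — holds.
C10: x3 - x2 = 3 - (-8) = 11 — holds.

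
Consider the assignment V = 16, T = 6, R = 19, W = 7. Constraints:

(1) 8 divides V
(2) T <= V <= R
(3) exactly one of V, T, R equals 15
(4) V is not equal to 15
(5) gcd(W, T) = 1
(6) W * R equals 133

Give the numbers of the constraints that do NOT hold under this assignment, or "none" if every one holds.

(1) 16 / 8 = 2, so 8 divides 16  OK
(2) values 6 <= 16 <= 19  OK
(3) V=16, T=6, R=19; 0 of them equal 15, not exactly one  FAIL
(4) V = 16, and 16 ≠ 15  OK
(5) gcd(7, 6) = 1  OK
(6) W * R = 7 * 19 = 133  OK

Constraint 3 is violated.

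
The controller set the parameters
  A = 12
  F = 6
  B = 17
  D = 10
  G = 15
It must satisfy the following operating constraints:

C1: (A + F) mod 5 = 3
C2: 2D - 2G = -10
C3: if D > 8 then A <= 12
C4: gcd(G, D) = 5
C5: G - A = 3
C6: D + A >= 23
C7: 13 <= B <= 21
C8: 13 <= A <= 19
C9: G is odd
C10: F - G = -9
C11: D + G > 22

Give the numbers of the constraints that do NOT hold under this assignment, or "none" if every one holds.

Violated: 6, 8.

C1: A + F = 18; 18 mod 5 = 3  OK
C2: 2D - 2G = 2(10) - 2(15) = -10  OK
C3: D = 10 > 8, so we need A ≤ 12; A = 12 ≤ 12  OK
C4: gcd(15, 10) = 5  OK
C5: G - A = 15 - 12 = 3  OK
C6: D + A = 10 + 12 = 22; 22 < 23, bound 23 not met  FAIL
C7: B = 17 lies in [13, 21]  OK
C8: A = 12 is outside [13, 19]  FAIL
C9: G = 15 is odd  OK
C10: F - G = 6 - 15 = -9  OK
C11: D + G = 10 + 15 = 25; 25 > 22  OK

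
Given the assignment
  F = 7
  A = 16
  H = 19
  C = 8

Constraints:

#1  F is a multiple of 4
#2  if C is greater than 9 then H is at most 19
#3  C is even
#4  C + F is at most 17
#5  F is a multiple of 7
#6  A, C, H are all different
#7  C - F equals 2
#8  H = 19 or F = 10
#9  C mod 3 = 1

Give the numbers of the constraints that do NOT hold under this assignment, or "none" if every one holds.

Constraints 1, 7, 9 are violated.

#1 7 = 4*1 + 3, so 4 does not divide 7 — does not hold.
#2 C = 8, not > 9; antecedent false, conditional vacuously true — holds.
#3 C = 8 is even — holds.
#4 C + F = 8 + 7 = 15; 15 ≤ 17 — holds.
#5 7 / 7 = 1, so 7 divides 7 — holds.
#6 values 16, 8, 19 are pairwise distinct — holds.
#7 C - F = 8 - 7 = 1, not 2 — does not hold.
#8 H = 19 = 19 (first disjunct) — holds.
#9 8 mod 3 = 2, not 1 — does not hold.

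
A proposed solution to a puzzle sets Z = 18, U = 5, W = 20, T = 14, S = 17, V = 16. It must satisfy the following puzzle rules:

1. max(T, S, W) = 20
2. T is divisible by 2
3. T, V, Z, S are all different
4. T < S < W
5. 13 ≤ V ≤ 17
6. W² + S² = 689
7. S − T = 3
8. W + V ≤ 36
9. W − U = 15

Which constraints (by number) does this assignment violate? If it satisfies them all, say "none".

No violations.

1. max(14, 17, 20) = 20  yes
2. 14 / 2 = 7, so 2 divides 14  yes
3. values 14, 16, 18, 17 are pairwise distinct  yes
4. values 14 < 17 < 20  yes
5. V = 16 lies in [13, 17]  yes
6. W² + S² = 20² + 17² = 400 + 289 = 689  yes
7. S − T = 17 − 14 = 3  yes
8. W + V = 20 + 16 = 36; 36 ≤ 36  yes
9. W − U = 20 − 5 = 15  yes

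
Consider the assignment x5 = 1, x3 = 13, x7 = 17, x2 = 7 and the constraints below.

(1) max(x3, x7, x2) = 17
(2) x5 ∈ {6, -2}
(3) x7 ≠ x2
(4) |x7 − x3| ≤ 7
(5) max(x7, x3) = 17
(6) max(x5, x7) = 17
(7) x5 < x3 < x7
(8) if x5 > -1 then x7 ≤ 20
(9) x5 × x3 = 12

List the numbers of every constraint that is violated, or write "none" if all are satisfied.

(1) max(13, 17, 7) = 17 — holds.
(2) x5 = 1 is not in {6, -2} — does not hold.
(3) x7 = 17, x2 = 7; distinct — holds.
(4) |17 − 13| = 4; 4 ≤ 7 — holds.
(5) max(17, 13) = 17 — holds.
(6) max(1, 17) = 17 — holds.
(7) values 1 < 13 < 17 — holds.
(8) x5 = 1 > -1, so we need x7 ≤ 20; x7 = 17 ≤ 20 — holds.
(9) x5 × x3 = 1 × 13 = 13, not 12 — does not hold.

Constraints 2 and 9 are violated.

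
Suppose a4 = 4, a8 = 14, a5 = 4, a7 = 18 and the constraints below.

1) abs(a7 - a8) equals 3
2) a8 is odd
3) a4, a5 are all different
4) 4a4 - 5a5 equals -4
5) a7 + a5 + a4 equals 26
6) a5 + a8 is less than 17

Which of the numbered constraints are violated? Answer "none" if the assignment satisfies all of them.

Constraints 1, 2, 3, and 6 do not hold.

1) abs(18 - 14) = 4, not 3  FAIL
2) a8 = 14 is even  FAIL
3) a4 = a5 = 4, not all different  FAIL
4) 4a4 - 5a5 = 4(4) - 5(4) = -4  OK
5) a7 + a5 + a4 = 18 + 4 + 4 = 26  OK
6) a5 + a8 = 4 + 14 = 18; 18 ≥ 17, bound 17 not met  FAIL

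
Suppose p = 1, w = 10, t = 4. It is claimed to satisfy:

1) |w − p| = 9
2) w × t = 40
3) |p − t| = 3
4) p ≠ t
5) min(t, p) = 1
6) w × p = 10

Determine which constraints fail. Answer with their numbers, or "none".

1) |10 − 1| = 9 — holds.
2) w × t = 10 × 4 = 40 — holds.
3) |1 − 4| = 3 — holds.
4) p = 1, t = 4; distinct — holds.
5) min(4, 1) = 1 — holds.
6) w × p = 10 × 1 = 10 — holds.

Yes — all constraints hold.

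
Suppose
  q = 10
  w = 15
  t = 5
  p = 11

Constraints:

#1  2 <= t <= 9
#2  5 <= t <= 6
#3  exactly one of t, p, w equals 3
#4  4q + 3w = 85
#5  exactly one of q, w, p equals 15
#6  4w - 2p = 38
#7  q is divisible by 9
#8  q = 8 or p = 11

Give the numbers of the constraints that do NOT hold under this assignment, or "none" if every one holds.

Constraints 3 and 7 are violated.

#1 t = 5 lies in [2, 9] — holds.
#2 t = 5 lies in [5, 6] — holds.
#3 t=5, p=11, w=15; 0 of them equal 3, not exactly one — fails.
#4 4q + 3w = 4(10) + 3(15) = 85 — holds.
#5 q=10, w=15, p=11; 1 of them equals 15 — holds.
#6 4w - 2p = 4(15) - 2(11) = 38 — holds.
#7 10 = 9*1 + 1, so 9 does not divide 10 — fails.
#8 q = 10 ≠ 8, but p = 11 = 11 (second disjunct) — holds.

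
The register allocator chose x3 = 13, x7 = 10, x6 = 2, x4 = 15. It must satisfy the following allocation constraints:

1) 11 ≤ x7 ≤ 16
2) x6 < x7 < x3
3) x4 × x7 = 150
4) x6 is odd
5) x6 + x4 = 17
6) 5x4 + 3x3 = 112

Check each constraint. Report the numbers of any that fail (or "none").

1) x7 = 10 is outside [11, 16]  fails
2) values 2 < 10 < 13  holds
3) x4 × x7 = 15 × 10 = 150  holds
4) x6 = 2 is even  fails
5) x6 + x4 = 2 + 15 = 17  holds
6) 5x4 + 3x3 = 5(15) + 3(13) = 114, not 112  fails

No — constraints 1, 4, and 6 are not satisfied.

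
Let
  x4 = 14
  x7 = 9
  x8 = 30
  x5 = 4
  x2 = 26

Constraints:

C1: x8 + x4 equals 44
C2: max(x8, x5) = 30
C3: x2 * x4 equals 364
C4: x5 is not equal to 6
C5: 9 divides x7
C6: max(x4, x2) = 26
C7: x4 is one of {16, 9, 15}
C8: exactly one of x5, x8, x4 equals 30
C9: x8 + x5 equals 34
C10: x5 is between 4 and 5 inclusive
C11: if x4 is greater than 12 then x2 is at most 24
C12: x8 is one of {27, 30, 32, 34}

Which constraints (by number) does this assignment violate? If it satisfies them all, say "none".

C1: x8 + x4 = 30 + 14 = 44 — OK.
C2: max(30, 4) = 30 — OK.
C3: x2 * x4 = 26 * 14 = 364 — OK.
C4: x5 = 4, and 4 ≠ 6 — OK.
C5: 9 / 9 = 1, so 9 divides 9 — OK.
C6: max(14, 26) = 26 — OK.
C7: x4 = 14 is not in {16, 9, 15} — violated.
C8: x5=4, x8=30, x4=14; 1 of them equals 30 — OK.
C9: x8 + x5 = 30 + 4 = 34 — OK.
C10: x5 = 4 lies in [4, 5] — OK.
C11: x4 = 14 > 12, so we need x2 ≤ 24; but x2 = 26 > 24 — violated.
C12: x8 = 30 is in {27, 30, 32, 34} — OK.

Constraints 7, 11 do not hold.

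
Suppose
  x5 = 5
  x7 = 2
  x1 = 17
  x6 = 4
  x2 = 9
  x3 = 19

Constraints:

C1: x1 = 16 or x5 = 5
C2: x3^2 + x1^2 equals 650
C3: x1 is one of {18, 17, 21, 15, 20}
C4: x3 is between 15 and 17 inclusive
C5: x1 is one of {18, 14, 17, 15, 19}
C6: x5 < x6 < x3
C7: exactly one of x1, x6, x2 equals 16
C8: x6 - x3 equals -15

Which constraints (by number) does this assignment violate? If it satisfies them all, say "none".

C1: x1 = 17 ≠ 16, but x5 = 5 = 5 (second disjunct) — satisfied.
C2: x3^2 + x1^2 = 19^2 + 17^2 = 361 + 289 = 650 — satisfied.
C3: x1 = 17 is in {18, 17, 21, 15, 20} — satisfied.
C4: x3 = 19 is outside [15, 17] — violated.
C5: x1 = 17 is in {18, 14, 17, 15, 19} — satisfied.
C6: values 5, 4, 19; x5 = 5 is not < x6 = 4 — violated.
C7: x1=17, x6=4, x2=9; 0 of them equal 16, not exactly one — violated.
C8: x6 - x3 = 4 - 19 = -15 — satisfied.

Constraints 4, 6, 7 do not hold.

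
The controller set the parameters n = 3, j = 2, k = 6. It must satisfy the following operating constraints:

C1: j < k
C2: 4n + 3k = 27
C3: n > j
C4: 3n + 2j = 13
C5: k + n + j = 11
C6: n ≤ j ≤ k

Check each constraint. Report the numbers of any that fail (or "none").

C1: j = 2, k = 6; 2 < 6 — holds.
C2: 4n + 3k = 4(3) + 3(6) = 30, not 27 — fails.
C3: n = 3, j = 2; 3 > 2 — holds.
C4: 3n + 2j = 3(3) + 2(2) = 13 — holds.
C5: k + n + j = 6 + 3 + 2 = 11 — holds.
C6: values 3, 2, 6; n = 3 is not ≤ j = 2 — fails.

The assignment fails constraints 2, 6.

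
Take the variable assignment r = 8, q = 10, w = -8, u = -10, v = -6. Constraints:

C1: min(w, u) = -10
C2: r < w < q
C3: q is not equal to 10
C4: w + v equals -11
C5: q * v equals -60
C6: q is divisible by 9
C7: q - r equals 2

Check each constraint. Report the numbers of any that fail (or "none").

Constraints 2, 3, 4, 6 do not hold.

C1: min(-8, -10) = -10 — satisfied.
C2: values 8, -8, 10; r = 8 is not < w = -8 — violated.
C3: q = 10, but 10 is required to differ — violated.
C4: w + v = -8 + (-6) = -14, not -11 — violated.
C5: q * v = 10 * (-6) = -60 — satisfied.
C6: 10 = 9*1 + 1, so 9 does not divide 10 — violated.
C7: q - r = 10 - 8 = 2 — satisfied.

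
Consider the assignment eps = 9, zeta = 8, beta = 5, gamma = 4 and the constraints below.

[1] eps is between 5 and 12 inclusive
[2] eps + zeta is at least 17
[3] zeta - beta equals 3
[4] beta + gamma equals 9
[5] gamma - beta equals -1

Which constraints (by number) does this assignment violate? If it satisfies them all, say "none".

Yes — all constraints hold.

[1] eps = 9 lies in [5, 12]  ✔
[2] eps + zeta = 9 + 8 = 17; 17 ≥ 17  ✔
[3] zeta - beta = 8 - 5 = 3  ✔
[4] beta + gamma = 5 + 4 = 9  ✔
[5] gamma - beta = 4 - 5 = -1  ✔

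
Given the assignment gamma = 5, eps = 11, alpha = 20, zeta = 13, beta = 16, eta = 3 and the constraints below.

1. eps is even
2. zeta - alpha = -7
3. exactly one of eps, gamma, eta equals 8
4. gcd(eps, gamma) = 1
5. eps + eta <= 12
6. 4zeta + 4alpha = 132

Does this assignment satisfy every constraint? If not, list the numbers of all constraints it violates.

1. eps = 11 is odd  no
2. zeta - alpha = 13 - 20 = -7  yes
3. eps=11, gamma=5, eta=3; 0 of them equal 8, not exactly one  no
4. gcd(11, 5) = 1  yes
5. eps + eta = 11 + 3 = 14; 14 > 12, bound 12 not met  no
6. 4zeta + 4alpha = 4(13) + 4(20) = 132  yes

Constraints 1, 3, 5 do not hold.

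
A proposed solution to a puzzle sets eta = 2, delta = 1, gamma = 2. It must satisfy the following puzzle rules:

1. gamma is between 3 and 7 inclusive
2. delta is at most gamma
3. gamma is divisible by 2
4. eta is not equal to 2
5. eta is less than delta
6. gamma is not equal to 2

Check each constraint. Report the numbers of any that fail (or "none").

1. gamma = 2 is outside [3, 7]  no
2. delta = 1, gamma = 2; 1 ≤ 2  yes
3. 2 / 2 = 1, so 2 divides 2  yes
4. eta = 2, but 2 is required to differ  no
5. eta = 2, delta = 1; 2 ≥ 1 (want <)  no
6. gamma = 2, but 2 is required to differ  no

No — constraints 1, 4, 5, and 6 are not satisfied.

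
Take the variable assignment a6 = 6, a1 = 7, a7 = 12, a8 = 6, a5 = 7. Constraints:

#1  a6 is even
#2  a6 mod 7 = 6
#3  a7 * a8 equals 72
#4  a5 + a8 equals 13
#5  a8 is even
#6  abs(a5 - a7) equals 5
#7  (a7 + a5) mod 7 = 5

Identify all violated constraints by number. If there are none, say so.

#1 a6 = 6 is even  ✔
#2 6 mod 7 = 6  ✔
#3 a7 * a8 = 12 * 6 = 72  ✔
#4 a5 + a8 = 7 + 6 = 13  ✔
#5 a8 = 6 is even  ✔
#6 abs(7 - 12) = 5  ✔
#7 a7 + a5 = 19; 19 mod 7 = 5  ✔

Yes — all constraints hold.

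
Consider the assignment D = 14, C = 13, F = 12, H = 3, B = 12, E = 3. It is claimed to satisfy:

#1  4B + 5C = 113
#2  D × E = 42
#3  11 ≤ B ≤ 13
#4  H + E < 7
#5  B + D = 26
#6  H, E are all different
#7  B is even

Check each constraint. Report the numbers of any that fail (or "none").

Constraint 6 does not hold.

#1 4B + 5C = 4(12) + 5(13) = 113 — holds.
#2 D × E = 14 × 3 = 42 — holds.
#3 B = 12 lies in [11, 13] — holds.
#4 H + E = 3 + 3 = 6; 6 < 7 — holds.
#5 B + D = 12 + 14 = 26 — holds.
#6 H = E = 3, not all different — fails.
#7 B = 12 is even — holds.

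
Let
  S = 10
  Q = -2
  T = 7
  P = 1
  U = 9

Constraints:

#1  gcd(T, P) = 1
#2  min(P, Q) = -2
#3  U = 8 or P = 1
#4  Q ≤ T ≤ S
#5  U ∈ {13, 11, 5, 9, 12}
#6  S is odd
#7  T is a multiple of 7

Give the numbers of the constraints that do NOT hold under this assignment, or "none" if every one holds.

No — constraint 6 is not satisfied.

#1 gcd(7, 1) = 1 — holds.
#2 min(1, -2) = -2 — holds.
#3 U = 9 ≠ 8, but P = 1 = 1 (second disjunct) — holds.
#4 values -2 ≤ 7 ≤ 10 — holds.
#5 U = 9 is in {13, 11, 5, 9, 12} — holds.
#6 S = 10 is even — fails.
#7 7 / 7 = 1, so 7 divides 7 — holds.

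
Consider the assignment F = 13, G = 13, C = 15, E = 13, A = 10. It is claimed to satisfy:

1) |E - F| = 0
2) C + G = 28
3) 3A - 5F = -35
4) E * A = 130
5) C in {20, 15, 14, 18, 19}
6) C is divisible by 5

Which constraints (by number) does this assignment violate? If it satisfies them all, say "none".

1) |13 - 13| = 0  true
2) C + G = 15 + 13 = 28  true
3) 3A - 5F = 3(10) - 5(13) = -35  true
4) E * A = 13 * 10 = 130  true
5) C = 15 is in {20, 15, 14, 18, 19}  true
6) 15 / 5 = 3, so 5 divides 15  true

Yes — all constraints hold.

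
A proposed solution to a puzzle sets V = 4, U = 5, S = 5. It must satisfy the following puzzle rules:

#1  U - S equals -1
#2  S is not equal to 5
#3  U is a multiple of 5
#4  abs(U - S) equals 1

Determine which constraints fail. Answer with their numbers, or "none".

#1 U - S = 5 - 5 = 0, not -1 — violated.
#2 S = 5, but 5 is required to differ — violated.
#3 5 / 5 = 1, so 5 divides 5 — satisfied.
#4 abs(5 - 5) = 0, not 1 — violated.

No — constraints 1, 2, and 4 are not satisfied.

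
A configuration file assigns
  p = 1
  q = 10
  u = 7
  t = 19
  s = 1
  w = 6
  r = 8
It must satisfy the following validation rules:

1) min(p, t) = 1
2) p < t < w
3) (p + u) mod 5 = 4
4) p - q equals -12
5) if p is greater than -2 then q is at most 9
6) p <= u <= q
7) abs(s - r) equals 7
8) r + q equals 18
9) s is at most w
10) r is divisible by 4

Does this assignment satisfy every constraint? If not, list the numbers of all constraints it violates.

1) min(1, 19) = 1  true
2) values 1, 19, 6; t = 19 is not < w = 6  false
3) p + u = 8; 8 mod 5 = 3, not 4  false
4) p - q = 1 - 10 = -9, not -12  false
5) p = 1 > -2, so we need q ≤ 9; but q = 10 > 9  false
6) values 1 <= 7 <= 10  true
7) abs(1 - 8) = 7  true
8) r + q = 8 + 10 = 18  true
9) s = 1, w = 6; 1 ≤ 6  true
10) 8 / 4 = 2, so 4 divides 8  true

The assignment fails constraints 2, 3, 4, and 5.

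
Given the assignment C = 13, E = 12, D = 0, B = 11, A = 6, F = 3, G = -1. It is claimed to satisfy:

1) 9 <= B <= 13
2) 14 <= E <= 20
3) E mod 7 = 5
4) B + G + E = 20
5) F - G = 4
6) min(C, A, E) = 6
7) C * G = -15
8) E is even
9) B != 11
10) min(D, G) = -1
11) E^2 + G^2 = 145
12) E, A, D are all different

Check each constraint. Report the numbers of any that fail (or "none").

Violated: 2, 4, 7, and 9.

1) B = 11 lies in [9, 13] — OK.
2) E = 12 is outside [14, 20] — violated.
3) 12 mod 7 = 5 — OK.
4) B + G + E = 11 + (-1) + 12 = 22, not 20 — violated.
5) F - G = 3 - (-1) = 4 — OK.
6) min(13, 6, 12) = 6 — OK.
7) C * G = 13 * (-1) = -13, not -15 — violated.
8) E = 12 is even — OK.
9) B = 11, but 11 is required to differ — violated.
10) min(0, -1) = -1 — OK.
11) E^2 + G^2 = 12^2 + (-1)^2 = 144 + 1 = 145 — OK.
12) values 12, 6, 0 are pairwise distinct — OK.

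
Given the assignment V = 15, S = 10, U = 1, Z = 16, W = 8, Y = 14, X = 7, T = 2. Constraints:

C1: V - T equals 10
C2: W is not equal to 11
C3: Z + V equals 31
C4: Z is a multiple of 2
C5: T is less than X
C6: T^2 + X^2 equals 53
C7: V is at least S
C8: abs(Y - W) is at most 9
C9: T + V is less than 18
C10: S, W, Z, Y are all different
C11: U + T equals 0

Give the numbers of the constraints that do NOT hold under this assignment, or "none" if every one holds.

C1: V - T = 15 - 2 = 13, not 10 — violated.
C2: W = 8, and 8 ≠ 11 — satisfied.
C3: Z + V = 16 + 15 = 31 — satisfied.
C4: 16 / 2 = 8, so 2 divides 16 — satisfied.
C5: T = 2, X = 7; 2 < 7 — satisfied.
C6: T^2 + X^2 = 2^2 + 7^2 = 4 + 49 = 53 — satisfied.
C7: V = 15, S = 10; 15 ≥ 10 — satisfied.
C8: abs(14 - 8) = 6; 6 ≤ 9 — satisfied.
C9: T + V = 2 + 15 = 17; 17 < 18 — satisfied.
C10: values 10, 8, 16, 14 are pairwise distinct — satisfied.
C11: U + T = 1 + 2 = 3, not 0 — violated.

The assignment fails constraints 1 and 11.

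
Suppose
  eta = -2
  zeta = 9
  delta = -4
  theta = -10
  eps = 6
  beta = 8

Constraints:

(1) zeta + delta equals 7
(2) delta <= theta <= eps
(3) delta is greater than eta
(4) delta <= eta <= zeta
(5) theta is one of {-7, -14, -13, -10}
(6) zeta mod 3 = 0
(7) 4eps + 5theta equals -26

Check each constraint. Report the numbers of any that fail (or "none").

(1) zeta + delta = 9 + (-4) = 5, not 7 — fails.
(2) values -4, -10, 6; delta = -4 is not <= theta = -10 — fails.
(3) delta = -4, eta = -2; -4 ≤ -2 (want >) — fails.
(4) values -4 <= -2 <= 9 — holds.
(5) theta = -10 is in {-7, -14, -13, -10} — holds.
(6) 9 mod 3 = 0 — holds.
(7) 4eps + 5theta = 4(6) + 5(-10) = -26 — holds.

No — constraints 1, 2, and 3 are not satisfied.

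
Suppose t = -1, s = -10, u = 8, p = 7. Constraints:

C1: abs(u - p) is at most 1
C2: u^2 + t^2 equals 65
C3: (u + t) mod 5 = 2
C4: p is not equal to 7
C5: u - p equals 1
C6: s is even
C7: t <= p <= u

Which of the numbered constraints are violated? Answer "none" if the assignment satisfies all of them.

The assignment fails constraint 4.

C1: abs(8 - 7) = 1; 1 ≤ 1 — holds.
C2: u^2 + t^2 = 8^2 + (-1)^2 = 64 + 1 = 65 — holds.
C3: u + t = 7; 7 mod 5 = 2 — holds.
C4: p = 7, but 7 is required to differ — fails.
C5: u - p = 8 - 7 = 1 — holds.
C6: s = -10 is even — holds.
C7: values -1 <= 7 <= 8 — holds.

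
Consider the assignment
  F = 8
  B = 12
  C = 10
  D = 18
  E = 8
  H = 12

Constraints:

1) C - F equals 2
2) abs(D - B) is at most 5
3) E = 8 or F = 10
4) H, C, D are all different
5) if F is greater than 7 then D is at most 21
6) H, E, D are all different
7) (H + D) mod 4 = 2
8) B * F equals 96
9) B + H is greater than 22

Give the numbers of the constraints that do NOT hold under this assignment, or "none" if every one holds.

1) C - F = 10 - 8 = 2  true
2) abs(18 - 12) = 6; 6 > 5, exceeds bound 5  false
3) E = 8 = 8 (first disjunct)  true
4) values 12, 10, 18 are pairwise distinct  true
5) F = 8 > 7, so we need D ≤ 21; D = 18 ≤ 21  true
6) values 12, 8, 18 are pairwise distinct  true
7) H + D = 30; 30 mod 4 = 2  true
8) B * F = 12 * 8 = 96  true
9) B + H = 12 + 12 = 24; 24 > 22  true

No — constraint 2 is not satisfied.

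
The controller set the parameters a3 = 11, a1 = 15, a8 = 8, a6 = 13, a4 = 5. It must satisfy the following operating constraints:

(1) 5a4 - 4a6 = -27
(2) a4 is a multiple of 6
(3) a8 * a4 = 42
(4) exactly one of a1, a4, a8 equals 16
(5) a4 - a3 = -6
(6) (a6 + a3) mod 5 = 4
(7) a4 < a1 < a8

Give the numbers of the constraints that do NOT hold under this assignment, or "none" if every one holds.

(1) 5a4 - 4a6 = 5(5) - 4(13) = -27 — satisfied.
(2) 5 = 6*0 + 5, so 6 does not divide 5 — violated.
(3) a8 * a4 = 8 * 5 = 40, not 42 — violated.
(4) a1=15, a4=5, a8=8; 0 of them equal 16, not exactly one — violated.
(5) a4 - a3 = 5 - 11 = -6 — satisfied.
(6) a6 + a3 = 24; 24 mod 5 = 4 — satisfied.
(7) values 5, 15, 8; a1 = 15 is not < a8 = 8 — violated.

Constraints 2, 3, 4, and 7 do not hold.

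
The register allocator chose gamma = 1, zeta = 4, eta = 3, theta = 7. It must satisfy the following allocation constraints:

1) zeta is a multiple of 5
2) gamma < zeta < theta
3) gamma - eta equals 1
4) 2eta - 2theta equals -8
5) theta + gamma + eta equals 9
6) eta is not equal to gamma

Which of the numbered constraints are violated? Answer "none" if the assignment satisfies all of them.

1) 4 = 5*0 + 4, so 5 does not divide 4 — violated.
2) values 1 < 4 < 7 — satisfied.
3) gamma - eta = 1 - 3 = -2, not 1 — violated.
4) 2eta - 2theta = 2(3) - 2(7) = -8 — satisfied.
5) theta + gamma + eta = 7 + 1 + 3 = 11, not 9 — violated.
6) eta = 3, gamma = 1; distinct — satisfied.

The assignment fails constraints 1, 3, 5.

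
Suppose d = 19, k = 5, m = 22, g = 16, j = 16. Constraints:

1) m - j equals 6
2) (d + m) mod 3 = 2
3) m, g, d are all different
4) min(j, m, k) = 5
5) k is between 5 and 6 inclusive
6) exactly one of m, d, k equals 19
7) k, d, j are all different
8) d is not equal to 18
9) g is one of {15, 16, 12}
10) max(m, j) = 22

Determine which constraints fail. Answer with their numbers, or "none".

1) m - j = 22 - 16 = 6 — holds.
2) d + m = 41; 41 mod 3 = 2 — holds.
3) values 22, 16, 19 are pairwise distinct — holds.
4) min(16, 22, 5) = 5 — holds.
5) k = 5 lies in [5, 6] — holds.
6) m=22, d=19, k=5; 1 of them equals 19 — holds.
7) values 5, 19, 16 are pairwise distinct — holds.
8) d = 19, and 19 ≠ 18 — holds.
9) g = 16 is in {15, 16, 12} — holds.
10) max(22, 16) = 22 — holds.

All constraints are satisfied.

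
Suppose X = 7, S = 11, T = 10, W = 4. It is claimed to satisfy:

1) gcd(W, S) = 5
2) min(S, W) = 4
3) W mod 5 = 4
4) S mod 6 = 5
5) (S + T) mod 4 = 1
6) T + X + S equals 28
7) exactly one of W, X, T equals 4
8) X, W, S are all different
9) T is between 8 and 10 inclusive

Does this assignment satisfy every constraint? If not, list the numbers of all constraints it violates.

1) gcd(4, 11) = 1, not 5  ✘
2) min(11, 4) = 4  ✔
3) 4 mod 5 = 4  ✔
4) 11 mod 6 = 5  ✔
5) S + T = 21; 21 mod 4 = 1  ✔
6) T + X + S = 10 + 7 + 11 = 28  ✔
7) W=4, X=7, T=10; 1 of them equals 4  ✔
8) values 7, 4, 11 are pairwise distinct  ✔
9) T = 10 lies in [8, 10]  ✔

No — constraint 1 is not satisfied.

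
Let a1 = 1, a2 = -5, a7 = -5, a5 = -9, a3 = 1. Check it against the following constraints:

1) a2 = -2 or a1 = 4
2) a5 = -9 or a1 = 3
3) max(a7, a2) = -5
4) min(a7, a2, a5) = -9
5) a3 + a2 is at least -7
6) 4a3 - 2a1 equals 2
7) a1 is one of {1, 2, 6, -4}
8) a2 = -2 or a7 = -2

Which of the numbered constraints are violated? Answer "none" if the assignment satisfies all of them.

1) a2 = -5 ≠ -2 and a1 = 1 ≠ 4; both disjuncts false  FAIL
2) a5 = -9 = -9 (first disjunct)  OK
3) max(-5, -5) = -5  OK
4) min(-5, -5, -9) = -9  OK
5) a3 + a2 = 1 + (-5) = -4; -4 ≥ -7  OK
6) 4a3 - 2a1 = 4(1) - 2(1) = 2  OK
7) a1 = 1 is in {1, 2, 6, -4}  OK
8) a2 = -5 ≠ -2 and a7 = -5 ≠ -2; both disjuncts false  FAIL

Violated: 1 and 8.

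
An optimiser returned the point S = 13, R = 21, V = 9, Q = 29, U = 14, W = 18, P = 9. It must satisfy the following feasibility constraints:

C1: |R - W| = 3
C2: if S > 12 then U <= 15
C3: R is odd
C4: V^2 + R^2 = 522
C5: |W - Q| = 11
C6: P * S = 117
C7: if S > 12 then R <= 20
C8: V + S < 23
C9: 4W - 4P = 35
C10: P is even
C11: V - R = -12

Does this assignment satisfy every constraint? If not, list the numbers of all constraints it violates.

Constraints 7, 9, 10 do not hold.

C1: |21 - 18| = 3 — holds.
C2: S = 13 > 12, so we need U ≤ 15; U = 14 ≤ 15 — holds.
C3: R = 21 is odd — holds.
C4: V^2 + R^2 = 9^2 + 21^2 = 81 + 441 = 522 — holds.
C5: |18 - 29| = 11 — holds.
C6: P * S = 9 * 13 = 117 — holds.
C7: S = 13 > 12, so we need R ≤ 20; but R = 21 > 20 — fails.
C8: V + S = 9 + 13 = 22; 22 < 23 — holds.
C9: 4W - 4P = 4(18) - 4(9) = 36, not 35 — fails.
C10: P = 9 is odd — fails.
C11: V - R = 9 - 21 = -12 — holds.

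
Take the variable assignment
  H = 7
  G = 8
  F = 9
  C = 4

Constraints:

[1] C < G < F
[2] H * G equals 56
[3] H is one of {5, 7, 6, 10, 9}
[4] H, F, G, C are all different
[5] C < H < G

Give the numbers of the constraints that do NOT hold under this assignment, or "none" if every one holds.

No violations.

[1] values 4 < 8 < 9 — OK.
[2] H * G = 7 * 8 = 56 — OK.
[3] H = 7 is in {5, 7, 6, 10, 9} — OK.
[4] values 7, 9, 8, 4 are pairwise distinct — OK.
[5] values 4 < 7 < 8 — OK.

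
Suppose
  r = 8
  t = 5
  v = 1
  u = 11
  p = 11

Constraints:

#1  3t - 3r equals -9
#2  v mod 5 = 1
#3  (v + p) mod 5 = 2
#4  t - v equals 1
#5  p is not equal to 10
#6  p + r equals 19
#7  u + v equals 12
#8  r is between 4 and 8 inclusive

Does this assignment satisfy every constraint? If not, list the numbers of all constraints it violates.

Constraint 4 does not hold.

#1 3t - 3r = 3(5) - 3(8) = -9 — OK.
#2 1 mod 5 = 1 — OK.
#3 v + p = 12; 12 mod 5 = 2 — OK.
#4 t - v = 5 - 1 = 4, not 1 — violated.
#5 p = 11, and 11 ≠ 10 — OK.
#6 p + r = 11 + 8 = 19 — OK.
#7 u + v = 11 + 1 = 12 — OK.
#8 r = 8 lies in [4, 8] — OK.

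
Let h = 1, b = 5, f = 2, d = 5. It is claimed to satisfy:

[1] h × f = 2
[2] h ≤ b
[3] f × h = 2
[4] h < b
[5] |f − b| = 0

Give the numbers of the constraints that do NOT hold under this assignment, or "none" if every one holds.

Violated: 5.

[1] h × f = 1 × 2 = 2  yes
[2] h = 1, b = 5; 1 ≤ 5  yes
[3] f × h = 2 × 1 = 2  yes
[4] h = 1, b = 5; 1 < 5  yes
[5] |2 − 5| = 3, not 0  no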